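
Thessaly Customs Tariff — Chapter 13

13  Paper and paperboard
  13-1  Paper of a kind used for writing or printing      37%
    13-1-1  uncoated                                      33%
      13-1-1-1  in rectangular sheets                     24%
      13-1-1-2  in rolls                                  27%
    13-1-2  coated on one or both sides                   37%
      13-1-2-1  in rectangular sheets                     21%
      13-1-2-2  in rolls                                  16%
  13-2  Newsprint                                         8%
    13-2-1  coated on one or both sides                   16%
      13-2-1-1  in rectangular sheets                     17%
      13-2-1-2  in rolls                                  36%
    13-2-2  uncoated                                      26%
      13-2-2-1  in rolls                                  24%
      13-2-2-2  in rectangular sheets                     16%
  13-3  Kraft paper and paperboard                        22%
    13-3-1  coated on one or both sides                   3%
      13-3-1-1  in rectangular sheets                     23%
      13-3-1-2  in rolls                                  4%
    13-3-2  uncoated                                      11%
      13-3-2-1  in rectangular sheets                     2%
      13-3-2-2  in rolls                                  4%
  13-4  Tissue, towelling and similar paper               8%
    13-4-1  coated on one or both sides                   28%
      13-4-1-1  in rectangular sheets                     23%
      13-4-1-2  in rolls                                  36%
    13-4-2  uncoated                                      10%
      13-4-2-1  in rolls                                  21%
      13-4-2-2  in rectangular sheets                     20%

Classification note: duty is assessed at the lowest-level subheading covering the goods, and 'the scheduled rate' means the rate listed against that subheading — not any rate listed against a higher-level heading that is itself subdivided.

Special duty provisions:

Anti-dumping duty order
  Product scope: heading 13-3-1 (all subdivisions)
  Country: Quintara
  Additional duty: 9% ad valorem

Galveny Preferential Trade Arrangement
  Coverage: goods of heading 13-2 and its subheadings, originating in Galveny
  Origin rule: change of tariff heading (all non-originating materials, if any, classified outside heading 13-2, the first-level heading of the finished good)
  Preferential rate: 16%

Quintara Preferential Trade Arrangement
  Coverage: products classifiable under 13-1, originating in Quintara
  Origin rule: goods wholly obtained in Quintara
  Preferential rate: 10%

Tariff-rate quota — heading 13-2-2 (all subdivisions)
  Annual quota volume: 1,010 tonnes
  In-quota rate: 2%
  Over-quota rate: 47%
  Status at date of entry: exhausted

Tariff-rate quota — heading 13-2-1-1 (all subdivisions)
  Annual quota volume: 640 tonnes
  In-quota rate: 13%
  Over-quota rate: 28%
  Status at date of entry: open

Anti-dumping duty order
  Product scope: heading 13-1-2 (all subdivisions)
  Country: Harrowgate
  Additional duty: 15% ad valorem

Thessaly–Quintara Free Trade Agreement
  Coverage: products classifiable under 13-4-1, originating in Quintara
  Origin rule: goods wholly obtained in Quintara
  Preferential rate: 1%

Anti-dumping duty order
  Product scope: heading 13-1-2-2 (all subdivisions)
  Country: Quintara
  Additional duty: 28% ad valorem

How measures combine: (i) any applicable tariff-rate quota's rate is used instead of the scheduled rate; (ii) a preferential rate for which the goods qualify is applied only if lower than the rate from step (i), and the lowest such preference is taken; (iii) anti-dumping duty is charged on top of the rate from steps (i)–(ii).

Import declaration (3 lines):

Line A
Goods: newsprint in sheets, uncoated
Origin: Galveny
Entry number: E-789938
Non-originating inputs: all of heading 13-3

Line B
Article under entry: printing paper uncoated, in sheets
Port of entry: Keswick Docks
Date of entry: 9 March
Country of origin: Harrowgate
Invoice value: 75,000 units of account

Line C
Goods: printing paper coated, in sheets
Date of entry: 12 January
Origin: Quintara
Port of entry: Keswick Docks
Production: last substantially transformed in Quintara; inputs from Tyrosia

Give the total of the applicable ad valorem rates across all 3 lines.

Line A: newsprint → 13-2; uncoated → 13-2-2; in sheets → 13-2-2-2. Scheduled 16%. quota on 13-2-2 exhausted → over-quota 47%; Galveny agreement on 13-2: CTH met → 16% available; preferential 16%. → 16%.
Line B: printing paper → 13-1; uncoated → 13-1-1; in sheets → 13-1-1-1. Scheduled 24%. No special measure applies. → 24%.
Line C: printing paper → 13-1; coated → 13-1-2; in sheets → 13-1-2-1. Scheduled 21%. Quintara agreement on 13-1: not wholly obtained; Quintara agreement on 13-4-1: 13-1-2-1 not covered. → 21%.
Sum: 16% + 24% + 21% = 61%.

61%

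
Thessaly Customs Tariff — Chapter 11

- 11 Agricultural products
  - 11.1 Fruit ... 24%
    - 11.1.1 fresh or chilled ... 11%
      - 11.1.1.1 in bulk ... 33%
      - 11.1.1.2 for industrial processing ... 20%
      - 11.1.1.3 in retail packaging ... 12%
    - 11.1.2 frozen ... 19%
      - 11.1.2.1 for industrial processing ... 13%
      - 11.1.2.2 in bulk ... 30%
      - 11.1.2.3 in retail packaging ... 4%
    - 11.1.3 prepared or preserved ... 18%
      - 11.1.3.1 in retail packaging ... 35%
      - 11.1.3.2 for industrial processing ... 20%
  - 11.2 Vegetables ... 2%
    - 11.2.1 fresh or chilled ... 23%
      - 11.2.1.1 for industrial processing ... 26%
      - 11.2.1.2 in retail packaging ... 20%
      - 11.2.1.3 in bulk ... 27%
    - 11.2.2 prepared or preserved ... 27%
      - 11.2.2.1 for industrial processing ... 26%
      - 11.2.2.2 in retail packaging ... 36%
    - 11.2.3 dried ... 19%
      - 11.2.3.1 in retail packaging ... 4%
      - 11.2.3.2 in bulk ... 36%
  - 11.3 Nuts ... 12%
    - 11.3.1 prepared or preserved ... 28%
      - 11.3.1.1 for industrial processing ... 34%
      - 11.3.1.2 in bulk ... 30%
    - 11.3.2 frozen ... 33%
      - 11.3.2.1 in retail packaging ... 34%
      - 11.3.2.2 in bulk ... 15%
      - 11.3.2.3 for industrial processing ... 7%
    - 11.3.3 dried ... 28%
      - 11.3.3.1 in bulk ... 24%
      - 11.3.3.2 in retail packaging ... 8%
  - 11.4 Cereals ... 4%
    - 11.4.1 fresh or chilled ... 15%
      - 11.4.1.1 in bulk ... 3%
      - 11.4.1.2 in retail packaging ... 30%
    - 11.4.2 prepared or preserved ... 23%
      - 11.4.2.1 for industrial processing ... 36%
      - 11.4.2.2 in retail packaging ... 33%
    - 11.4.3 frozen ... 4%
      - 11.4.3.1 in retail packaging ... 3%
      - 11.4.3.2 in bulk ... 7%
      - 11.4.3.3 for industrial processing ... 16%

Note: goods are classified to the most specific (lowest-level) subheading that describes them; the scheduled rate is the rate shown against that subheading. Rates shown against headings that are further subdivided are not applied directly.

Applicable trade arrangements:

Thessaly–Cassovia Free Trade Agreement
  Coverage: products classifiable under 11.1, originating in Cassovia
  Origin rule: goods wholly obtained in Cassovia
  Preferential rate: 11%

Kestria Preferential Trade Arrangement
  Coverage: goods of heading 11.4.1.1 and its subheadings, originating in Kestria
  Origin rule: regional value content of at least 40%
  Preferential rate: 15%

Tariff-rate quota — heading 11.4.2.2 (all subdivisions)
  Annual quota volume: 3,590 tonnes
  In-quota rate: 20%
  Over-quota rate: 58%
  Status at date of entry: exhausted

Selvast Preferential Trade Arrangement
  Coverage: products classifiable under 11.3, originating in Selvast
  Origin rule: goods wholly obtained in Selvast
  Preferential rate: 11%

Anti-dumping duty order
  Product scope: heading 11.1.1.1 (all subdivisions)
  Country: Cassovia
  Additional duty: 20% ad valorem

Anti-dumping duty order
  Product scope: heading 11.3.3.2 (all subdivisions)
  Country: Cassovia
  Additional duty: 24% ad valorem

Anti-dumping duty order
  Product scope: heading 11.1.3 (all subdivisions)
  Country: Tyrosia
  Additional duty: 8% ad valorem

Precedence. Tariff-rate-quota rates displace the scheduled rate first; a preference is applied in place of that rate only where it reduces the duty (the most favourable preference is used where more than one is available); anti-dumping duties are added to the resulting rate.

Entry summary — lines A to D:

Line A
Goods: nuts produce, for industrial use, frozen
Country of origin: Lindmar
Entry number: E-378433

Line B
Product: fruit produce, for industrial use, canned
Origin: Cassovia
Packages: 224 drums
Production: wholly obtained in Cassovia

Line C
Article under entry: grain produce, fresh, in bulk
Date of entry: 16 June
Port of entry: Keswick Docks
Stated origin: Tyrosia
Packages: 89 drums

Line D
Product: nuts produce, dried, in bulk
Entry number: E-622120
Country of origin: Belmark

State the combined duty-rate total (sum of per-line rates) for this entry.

Line A: nuts → 11.3; frozen → 11.3.2; for industrial use → 11.3.2.3. Scheduled 7%. No special measure applies. → 7%.
Line B: fruit → 11.1; canned → 11.1.3; for industrial use → 11.1.3.2. Scheduled 20%. Cassovia agreement on 11.1: wholly obtained → 11% available; preferential 11%. → 11%.
Line C: grain → 11.4; fresh → 11.4.1; in bulk → 11.4.1.1. Scheduled 3%. No special measure applies. → 3%.
Line D: nuts → 11.3; dried → 11.3.3; in bulk → 11.3.3.1. Scheduled 24%. No special measure applies. → 24%.
Sum: 7% + 11% + 3% + 24% = 45%.

45%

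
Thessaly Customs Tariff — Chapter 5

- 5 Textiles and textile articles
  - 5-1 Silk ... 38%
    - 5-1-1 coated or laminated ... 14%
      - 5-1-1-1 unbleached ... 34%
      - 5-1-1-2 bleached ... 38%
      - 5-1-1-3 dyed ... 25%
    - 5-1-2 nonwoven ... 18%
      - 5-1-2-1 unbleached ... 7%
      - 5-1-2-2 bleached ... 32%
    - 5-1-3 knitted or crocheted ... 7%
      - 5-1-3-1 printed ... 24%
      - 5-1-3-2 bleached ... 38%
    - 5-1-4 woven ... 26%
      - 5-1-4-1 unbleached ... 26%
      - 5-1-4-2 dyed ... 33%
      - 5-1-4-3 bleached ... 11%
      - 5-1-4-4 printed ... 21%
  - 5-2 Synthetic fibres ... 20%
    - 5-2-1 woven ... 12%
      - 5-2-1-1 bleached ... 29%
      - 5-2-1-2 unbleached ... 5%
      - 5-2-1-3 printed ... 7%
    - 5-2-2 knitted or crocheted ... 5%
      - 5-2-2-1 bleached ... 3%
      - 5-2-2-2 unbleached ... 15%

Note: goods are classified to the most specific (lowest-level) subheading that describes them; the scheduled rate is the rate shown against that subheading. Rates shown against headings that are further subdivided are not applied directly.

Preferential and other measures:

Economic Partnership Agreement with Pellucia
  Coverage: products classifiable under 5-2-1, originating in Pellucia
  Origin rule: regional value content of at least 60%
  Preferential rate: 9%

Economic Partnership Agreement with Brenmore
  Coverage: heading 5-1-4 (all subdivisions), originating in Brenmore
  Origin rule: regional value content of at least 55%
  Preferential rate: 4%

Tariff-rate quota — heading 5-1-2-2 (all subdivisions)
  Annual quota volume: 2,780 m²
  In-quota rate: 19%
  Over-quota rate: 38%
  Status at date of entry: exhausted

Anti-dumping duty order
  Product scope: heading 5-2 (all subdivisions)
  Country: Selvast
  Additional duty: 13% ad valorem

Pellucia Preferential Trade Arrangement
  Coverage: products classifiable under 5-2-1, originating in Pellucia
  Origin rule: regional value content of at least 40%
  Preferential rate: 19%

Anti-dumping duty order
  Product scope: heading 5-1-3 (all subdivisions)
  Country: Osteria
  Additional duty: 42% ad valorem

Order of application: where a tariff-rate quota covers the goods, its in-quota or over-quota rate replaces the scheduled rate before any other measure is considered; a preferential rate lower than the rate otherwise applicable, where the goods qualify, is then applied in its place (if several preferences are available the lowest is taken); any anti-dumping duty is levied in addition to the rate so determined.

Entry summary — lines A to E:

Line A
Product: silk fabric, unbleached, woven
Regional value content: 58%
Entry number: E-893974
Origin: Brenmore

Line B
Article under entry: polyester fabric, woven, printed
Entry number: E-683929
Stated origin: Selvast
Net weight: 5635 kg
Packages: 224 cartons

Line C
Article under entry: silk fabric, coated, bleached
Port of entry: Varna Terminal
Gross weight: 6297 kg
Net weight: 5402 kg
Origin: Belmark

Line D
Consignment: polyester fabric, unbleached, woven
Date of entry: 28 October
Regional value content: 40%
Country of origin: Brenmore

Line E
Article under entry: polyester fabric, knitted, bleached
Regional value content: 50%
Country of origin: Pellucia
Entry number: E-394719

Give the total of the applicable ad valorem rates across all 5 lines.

Line A: silk → 5-1; woven → 5-1-4; unbleached → 5-1-4-1. Scheduled 26%. Brenmore agreement on 5-1-4: RVC ≥ 55% → 4% available; preferential 4%. → 4%.
Line B: polyester → 5-2; woven → 5-2-1; printed → 5-2-1-3. Scheduled 7%. anti-dumping (Selvast, 5-2): +13%; total 7% + 13% = 20%. → 20%.
Line C: silk → 5-1; coated → 5-1-1; bleached → 5-1-1-2. Scheduled 38%. No special measure applies. → 38%.
Line D: polyester → 5-2; woven → 5-2-1; unbleached → 5-2-1-2. Scheduled 5%. Brenmore agreement on 5-1-4: 5-2-1-2 not covered. → 5%.
Line E: polyester → 5-2; knitted → 5-2-2; bleached → 5-2-2-1. Scheduled 3%. Pellucia agreement on 5-2-1: 5-2-2-1 not covered; Pellucia agreement on 5-2-1: 5-2-2-1 not covered. → 3%.
Sum: 4% + 20% + 38% + 5% + 3% = 70%.

70%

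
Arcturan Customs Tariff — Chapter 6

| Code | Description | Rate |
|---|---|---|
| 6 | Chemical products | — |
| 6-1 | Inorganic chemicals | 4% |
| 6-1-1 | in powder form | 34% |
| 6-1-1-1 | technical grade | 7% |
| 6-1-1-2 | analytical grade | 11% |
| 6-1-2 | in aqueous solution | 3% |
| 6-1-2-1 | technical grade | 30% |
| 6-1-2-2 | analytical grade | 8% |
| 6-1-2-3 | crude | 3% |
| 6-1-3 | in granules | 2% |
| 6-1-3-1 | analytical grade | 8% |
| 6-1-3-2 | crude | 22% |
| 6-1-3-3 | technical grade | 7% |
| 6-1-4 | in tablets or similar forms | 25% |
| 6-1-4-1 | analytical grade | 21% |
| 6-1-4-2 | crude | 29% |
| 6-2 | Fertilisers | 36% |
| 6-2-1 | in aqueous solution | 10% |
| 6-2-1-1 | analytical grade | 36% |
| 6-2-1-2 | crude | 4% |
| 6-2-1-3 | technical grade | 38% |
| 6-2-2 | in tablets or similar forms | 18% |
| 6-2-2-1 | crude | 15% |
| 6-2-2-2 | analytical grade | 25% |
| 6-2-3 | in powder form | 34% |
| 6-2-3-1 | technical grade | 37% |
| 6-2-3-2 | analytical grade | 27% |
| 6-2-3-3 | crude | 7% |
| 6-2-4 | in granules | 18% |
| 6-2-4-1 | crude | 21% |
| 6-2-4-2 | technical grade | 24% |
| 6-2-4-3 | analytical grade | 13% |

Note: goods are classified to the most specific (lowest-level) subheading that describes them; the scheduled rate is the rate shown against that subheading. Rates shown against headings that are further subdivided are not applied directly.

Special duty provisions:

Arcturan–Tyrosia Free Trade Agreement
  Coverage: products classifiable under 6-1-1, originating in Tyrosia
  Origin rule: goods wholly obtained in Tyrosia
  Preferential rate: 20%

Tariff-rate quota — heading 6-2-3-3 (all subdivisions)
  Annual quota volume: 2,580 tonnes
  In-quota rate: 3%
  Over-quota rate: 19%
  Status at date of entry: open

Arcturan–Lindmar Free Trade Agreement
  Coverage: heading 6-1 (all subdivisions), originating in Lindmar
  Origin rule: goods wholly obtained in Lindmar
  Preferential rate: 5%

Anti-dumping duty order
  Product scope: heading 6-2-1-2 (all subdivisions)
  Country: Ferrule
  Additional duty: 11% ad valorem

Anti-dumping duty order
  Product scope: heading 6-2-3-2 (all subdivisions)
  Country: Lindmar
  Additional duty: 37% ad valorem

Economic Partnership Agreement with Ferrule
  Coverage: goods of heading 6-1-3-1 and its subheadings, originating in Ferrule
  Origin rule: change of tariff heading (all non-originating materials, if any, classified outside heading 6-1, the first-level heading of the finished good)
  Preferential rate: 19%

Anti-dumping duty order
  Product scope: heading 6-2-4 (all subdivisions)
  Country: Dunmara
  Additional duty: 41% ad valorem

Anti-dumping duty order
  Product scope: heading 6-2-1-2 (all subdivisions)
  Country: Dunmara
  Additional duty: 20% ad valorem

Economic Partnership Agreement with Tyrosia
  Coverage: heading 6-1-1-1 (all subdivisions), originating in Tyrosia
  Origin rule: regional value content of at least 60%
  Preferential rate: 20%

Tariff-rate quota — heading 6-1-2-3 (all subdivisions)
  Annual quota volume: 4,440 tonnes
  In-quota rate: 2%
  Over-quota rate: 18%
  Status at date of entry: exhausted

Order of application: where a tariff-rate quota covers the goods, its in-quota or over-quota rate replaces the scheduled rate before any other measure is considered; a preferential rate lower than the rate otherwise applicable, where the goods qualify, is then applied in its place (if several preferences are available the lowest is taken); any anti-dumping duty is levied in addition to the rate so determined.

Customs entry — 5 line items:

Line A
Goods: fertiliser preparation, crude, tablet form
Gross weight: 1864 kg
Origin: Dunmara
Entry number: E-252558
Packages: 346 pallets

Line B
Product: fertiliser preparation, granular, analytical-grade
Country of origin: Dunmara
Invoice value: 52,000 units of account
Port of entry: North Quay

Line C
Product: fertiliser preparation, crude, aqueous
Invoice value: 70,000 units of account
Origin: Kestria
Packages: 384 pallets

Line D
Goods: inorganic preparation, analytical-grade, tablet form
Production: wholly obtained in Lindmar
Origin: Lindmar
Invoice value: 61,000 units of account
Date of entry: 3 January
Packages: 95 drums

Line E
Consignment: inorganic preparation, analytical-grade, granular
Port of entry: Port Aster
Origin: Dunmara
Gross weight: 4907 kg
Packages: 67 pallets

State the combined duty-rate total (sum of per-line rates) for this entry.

86%

Line A: fertiliser → 6-2; tablet form → 6-2-2; crude → 6-2-2-1. Scheduled 15%. No special measure applies. → 15%.
Line B: fertiliser → 6-2; granular → 6-2-4; analytical-grade → 6-2-4-3. Scheduled 13%. anti-dumping (Dunmara, 6-2-4): +41%; total 13% + 41% = 54%. → 54%.
Line C: fertiliser → 6-2; aqueous → 6-2-1; crude → 6-2-1-2. Scheduled 4%. No special measure applies. → 4%.
Line D: inorganic → 6-1; tablet form → 6-1-4; analytical-grade → 6-1-4-1. Scheduled 21%. Lindmar agreement on 6-1: wholly obtained → 5% available; preferential 5%. → 5%.
Line E: inorganic → 6-1; granular → 6-1-3; analytical-grade → 6-1-3-1. Scheduled 8%. No special measure applies. → 8%.
Sum: 15% + 54% + 4% + 5% + 8% = 86%.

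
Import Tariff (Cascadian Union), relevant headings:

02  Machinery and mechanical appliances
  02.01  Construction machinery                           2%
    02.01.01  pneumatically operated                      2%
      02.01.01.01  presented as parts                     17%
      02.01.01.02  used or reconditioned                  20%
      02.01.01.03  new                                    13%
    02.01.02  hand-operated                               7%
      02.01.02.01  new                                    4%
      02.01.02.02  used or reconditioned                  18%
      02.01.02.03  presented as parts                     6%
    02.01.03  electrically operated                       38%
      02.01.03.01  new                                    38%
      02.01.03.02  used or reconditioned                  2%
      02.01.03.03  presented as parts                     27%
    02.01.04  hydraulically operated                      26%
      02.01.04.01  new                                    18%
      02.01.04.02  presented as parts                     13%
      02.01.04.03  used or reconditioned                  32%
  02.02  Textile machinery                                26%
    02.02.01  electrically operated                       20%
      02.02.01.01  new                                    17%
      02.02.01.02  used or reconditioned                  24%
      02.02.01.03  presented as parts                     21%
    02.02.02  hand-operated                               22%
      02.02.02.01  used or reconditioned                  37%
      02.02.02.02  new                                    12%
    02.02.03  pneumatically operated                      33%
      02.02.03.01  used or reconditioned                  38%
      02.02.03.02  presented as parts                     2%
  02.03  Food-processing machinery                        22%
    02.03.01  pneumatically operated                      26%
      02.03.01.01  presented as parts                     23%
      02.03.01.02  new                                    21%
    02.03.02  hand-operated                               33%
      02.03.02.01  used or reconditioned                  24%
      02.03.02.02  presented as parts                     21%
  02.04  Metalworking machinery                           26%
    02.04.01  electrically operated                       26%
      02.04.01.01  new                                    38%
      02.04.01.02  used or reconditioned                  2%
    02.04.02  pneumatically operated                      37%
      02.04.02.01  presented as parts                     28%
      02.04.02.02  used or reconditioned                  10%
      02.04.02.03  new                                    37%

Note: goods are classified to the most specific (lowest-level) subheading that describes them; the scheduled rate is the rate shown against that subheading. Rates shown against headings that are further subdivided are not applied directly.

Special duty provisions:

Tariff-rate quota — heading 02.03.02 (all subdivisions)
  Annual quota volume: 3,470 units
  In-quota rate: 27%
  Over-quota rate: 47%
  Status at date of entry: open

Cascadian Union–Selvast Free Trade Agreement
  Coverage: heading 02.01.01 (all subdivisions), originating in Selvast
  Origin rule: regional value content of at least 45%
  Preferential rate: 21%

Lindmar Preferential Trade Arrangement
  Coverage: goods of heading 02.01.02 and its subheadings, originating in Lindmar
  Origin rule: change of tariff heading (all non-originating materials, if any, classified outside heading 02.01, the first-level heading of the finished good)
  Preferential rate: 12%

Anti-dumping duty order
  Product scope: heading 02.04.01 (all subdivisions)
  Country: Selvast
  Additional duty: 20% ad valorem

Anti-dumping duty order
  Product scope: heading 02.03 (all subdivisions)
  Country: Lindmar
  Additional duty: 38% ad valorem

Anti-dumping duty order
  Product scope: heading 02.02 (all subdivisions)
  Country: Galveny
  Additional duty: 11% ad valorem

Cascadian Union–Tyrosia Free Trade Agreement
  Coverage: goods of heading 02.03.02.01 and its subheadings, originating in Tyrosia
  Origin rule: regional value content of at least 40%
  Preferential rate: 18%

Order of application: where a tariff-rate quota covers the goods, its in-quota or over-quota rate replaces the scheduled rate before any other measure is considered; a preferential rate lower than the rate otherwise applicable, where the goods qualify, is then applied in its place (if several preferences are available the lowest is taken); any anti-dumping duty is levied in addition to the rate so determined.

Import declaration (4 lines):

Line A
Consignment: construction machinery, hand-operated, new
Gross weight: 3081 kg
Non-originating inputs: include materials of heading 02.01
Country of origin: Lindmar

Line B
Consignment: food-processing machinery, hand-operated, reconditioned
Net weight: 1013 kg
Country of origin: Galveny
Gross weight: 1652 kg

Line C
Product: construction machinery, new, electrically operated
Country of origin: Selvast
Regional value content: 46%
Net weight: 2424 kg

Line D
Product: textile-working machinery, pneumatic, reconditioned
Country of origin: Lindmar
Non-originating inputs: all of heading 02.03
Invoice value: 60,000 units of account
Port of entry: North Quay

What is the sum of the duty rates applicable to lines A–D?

107%

Line A: construction → 02.01; hand-operated → 02.01.02; new → 02.01.02.01. Scheduled 4%. Lindmar agreement on 02.01.02: CTH not met. → 4%.
Line B: food-processing → 02.03; hand-operated → 02.03.02; reconditioned → 02.03.02.01. Scheduled 24%. quota on 02.03.02 open → in-quota 27%. → 27%.
Line C: construction → 02.01; electrically operated → 02.01.03; new → 02.01.03.01. Scheduled 38%. Selvast agreement on 02.01.01: 02.01.03.01 not covered. → 38%.
Line D: textile-working → 02.02; pneumatic → 02.02.03; reconditioned → 02.02.03.01. Scheduled 38%. Lindmar agreement on 02.01.02: 02.02.03.01 not covered. → 38%.
Sum: 4% + 27% + 38% + 38% = 107%.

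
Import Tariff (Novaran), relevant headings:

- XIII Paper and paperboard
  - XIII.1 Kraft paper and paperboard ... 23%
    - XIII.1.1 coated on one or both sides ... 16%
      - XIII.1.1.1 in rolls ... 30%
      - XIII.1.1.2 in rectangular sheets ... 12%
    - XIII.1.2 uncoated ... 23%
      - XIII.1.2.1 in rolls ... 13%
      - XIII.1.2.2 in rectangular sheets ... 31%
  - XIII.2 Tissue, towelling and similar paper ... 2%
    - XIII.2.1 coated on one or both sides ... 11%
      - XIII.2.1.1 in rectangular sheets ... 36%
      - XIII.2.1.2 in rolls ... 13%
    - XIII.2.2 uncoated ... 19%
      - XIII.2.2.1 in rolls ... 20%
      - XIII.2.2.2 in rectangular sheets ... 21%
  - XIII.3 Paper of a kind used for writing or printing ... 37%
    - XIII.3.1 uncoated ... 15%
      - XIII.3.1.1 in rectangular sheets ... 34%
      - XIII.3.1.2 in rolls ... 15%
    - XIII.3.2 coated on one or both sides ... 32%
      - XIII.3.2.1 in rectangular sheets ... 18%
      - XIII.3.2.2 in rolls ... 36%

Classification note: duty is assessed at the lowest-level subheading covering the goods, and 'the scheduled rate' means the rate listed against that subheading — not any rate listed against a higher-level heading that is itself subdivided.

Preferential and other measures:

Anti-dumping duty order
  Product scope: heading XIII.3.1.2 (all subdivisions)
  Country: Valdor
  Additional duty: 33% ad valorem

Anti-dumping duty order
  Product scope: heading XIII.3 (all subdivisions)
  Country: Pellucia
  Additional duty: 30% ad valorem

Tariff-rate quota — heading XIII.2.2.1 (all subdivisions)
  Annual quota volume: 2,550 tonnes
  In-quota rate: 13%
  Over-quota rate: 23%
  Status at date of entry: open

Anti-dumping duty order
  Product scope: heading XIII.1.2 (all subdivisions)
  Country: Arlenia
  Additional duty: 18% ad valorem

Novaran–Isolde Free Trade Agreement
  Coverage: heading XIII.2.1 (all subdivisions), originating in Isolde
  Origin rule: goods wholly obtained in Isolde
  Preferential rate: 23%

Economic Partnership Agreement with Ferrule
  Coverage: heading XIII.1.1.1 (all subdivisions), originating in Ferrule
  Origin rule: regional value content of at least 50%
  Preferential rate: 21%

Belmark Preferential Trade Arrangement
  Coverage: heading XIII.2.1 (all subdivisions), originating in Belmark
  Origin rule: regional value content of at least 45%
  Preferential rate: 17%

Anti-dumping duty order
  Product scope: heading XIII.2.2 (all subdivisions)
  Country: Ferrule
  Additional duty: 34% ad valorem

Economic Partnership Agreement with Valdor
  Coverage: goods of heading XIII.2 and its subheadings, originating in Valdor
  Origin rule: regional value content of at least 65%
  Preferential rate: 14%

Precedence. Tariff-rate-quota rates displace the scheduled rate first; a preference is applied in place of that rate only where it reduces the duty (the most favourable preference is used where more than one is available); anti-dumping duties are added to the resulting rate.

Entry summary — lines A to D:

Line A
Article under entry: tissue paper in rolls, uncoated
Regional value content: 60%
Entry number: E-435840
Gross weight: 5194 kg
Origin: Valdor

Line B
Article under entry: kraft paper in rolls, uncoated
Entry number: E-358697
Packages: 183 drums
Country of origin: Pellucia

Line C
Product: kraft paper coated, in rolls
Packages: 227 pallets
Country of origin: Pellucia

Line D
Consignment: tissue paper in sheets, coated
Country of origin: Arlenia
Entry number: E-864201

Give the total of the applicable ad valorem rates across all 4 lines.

Line A: tissue paper → XIII.2; uncoated → XIII.2.2; in rolls → XIII.2.2.1. Scheduled 20%. quota on XIII.2.2.1 open → in-quota 13%; Valdor agreement on XIII.2: RVC < 65%. → 13%.
Line B: kraft paper → XIII.1; uncoated → XIII.1.2; in rolls → XIII.1.2.1. Scheduled 13%. No special measure applies. → 13%.
Line C: kraft paper → XIII.1; coated → XIII.1.1; in rolls → XIII.1.1.1. Scheduled 30%. No special measure applies. → 30%.
Line D: tissue paper → XIII.2; coated → XIII.2.1; in sheets → XIII.2.1.1. Scheduled 36%. No special measure applies. → 36%.
Sum: 13% + 13% + 30% + 36% = 92%.

92%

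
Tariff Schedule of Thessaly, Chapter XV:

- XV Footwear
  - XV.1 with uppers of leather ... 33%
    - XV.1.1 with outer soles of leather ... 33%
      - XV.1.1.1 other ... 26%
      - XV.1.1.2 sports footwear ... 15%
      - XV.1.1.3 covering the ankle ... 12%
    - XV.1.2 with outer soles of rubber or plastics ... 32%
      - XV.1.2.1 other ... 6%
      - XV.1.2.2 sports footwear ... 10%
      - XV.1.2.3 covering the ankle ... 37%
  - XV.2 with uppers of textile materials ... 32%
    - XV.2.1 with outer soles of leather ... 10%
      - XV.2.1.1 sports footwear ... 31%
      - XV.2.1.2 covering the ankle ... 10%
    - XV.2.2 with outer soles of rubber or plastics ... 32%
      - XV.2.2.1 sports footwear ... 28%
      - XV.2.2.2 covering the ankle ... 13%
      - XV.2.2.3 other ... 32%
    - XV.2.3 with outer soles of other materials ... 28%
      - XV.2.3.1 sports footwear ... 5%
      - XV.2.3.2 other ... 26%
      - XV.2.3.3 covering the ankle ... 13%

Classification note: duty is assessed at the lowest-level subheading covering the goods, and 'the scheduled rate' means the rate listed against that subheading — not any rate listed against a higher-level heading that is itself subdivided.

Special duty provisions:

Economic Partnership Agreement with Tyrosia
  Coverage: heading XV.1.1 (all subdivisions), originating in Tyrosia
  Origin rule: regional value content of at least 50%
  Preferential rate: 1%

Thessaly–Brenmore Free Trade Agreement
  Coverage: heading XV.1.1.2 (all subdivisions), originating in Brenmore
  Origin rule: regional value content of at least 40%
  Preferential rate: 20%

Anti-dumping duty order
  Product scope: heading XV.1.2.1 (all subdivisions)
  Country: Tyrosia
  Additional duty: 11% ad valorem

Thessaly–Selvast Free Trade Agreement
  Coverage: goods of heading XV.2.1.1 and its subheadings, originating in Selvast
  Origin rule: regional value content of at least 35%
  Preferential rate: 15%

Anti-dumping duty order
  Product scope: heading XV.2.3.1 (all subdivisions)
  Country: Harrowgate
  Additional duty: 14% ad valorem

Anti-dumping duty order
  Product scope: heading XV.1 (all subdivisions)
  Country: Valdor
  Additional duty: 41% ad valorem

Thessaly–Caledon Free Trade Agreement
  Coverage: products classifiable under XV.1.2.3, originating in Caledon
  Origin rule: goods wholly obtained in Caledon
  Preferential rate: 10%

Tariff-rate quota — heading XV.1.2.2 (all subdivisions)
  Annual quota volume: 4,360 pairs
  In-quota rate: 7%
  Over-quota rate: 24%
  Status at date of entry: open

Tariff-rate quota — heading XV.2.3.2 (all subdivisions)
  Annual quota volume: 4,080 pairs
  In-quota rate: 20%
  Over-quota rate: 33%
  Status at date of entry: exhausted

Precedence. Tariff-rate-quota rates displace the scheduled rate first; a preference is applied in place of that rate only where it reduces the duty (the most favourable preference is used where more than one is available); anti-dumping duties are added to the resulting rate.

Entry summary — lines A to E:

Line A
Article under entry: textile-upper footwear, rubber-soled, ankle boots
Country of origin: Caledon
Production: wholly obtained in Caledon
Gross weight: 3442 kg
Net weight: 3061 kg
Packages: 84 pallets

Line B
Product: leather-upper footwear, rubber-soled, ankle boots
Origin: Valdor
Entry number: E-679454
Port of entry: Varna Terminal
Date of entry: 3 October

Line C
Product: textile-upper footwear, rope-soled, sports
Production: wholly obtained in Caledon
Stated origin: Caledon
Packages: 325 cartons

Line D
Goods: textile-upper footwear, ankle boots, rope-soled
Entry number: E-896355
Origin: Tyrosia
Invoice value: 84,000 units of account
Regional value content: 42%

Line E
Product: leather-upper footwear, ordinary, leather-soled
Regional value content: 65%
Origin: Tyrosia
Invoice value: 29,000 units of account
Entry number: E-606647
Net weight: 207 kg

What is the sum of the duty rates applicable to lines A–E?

110%

Line A: textile-upper → XV.2; rubber-soled → XV.2.2; ankle boots → XV.2.2.2. Scheduled 13%. Caledon agreement on XV.1.2.3: XV.2.2.2 not covered. → 13%.
Line B: leather-upper → XV.1; rubber-soled → XV.1.2; ankle boots → XV.1.2.3. Scheduled 37%. anti-dumping (Valdor, XV.1): +41%; total 37% + 41% = 78%. → 78%.
Line C: textile-upper → XV.2; rope-soled → XV.2.3; sports → XV.2.3.1. Scheduled 5%. Caledon agreement on XV.1.2.3: XV.2.3.1 not covered. → 5%.
Line D: textile-upper → XV.2; rope-soled → XV.2.3; ankle boots → XV.2.3.3. Scheduled 13%. Tyrosia agreement on XV.1.1: XV.2.3.3 not covered. → 13%.
Line E: leather-upper → XV.1; leather-soled → XV.1.1; ordinary → XV.1.1.1. Scheduled 26%. Tyrosia agreement on XV.1.1: RVC ≥ 50% → 1% available; preferential 1%. → 1%.
Sum: 13% + 78% + 5% + 13% + 1% = 110%.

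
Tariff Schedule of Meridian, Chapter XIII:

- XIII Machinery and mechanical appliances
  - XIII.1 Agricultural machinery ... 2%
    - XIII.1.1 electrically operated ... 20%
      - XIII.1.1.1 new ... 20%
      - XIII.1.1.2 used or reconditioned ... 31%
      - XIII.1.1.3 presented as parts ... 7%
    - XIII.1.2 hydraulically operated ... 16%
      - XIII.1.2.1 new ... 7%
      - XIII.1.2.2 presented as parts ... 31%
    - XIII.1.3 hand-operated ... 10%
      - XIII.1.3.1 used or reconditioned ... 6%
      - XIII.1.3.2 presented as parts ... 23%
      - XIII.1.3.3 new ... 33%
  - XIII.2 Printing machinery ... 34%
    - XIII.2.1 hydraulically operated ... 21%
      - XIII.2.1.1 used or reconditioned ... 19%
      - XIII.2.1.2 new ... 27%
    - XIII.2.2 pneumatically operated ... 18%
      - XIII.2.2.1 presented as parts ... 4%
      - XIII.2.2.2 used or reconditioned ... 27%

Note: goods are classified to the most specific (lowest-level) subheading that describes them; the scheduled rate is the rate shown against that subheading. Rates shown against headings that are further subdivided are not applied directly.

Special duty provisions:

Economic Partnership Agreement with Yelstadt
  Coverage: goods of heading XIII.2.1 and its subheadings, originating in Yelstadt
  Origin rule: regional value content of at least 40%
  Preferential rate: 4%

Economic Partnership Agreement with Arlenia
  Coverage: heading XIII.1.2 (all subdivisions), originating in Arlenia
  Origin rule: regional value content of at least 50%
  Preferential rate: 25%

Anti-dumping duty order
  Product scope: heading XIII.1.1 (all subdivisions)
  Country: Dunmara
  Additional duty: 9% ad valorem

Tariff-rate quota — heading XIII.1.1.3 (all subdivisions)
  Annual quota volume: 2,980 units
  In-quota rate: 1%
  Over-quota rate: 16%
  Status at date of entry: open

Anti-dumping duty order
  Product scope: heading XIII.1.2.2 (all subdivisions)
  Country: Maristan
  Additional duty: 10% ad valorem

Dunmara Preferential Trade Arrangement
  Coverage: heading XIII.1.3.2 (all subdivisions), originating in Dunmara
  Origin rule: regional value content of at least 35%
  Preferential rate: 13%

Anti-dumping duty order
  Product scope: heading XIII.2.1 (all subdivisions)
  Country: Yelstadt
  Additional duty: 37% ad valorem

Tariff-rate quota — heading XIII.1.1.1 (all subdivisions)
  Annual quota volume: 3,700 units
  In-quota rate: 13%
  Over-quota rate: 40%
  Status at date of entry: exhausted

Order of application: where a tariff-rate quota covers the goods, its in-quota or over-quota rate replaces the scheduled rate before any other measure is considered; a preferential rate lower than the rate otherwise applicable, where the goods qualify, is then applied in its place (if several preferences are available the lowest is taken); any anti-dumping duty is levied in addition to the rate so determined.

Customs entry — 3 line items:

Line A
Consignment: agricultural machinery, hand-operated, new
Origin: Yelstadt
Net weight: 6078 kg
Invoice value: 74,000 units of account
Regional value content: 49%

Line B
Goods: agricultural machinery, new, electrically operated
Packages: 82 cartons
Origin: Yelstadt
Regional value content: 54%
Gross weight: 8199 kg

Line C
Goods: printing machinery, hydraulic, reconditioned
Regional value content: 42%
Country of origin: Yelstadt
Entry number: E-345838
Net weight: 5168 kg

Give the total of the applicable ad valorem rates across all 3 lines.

114%

Line A: agricultural → XIII.1; hand-operated → XIII.1.3; new → XIII.1.3.3. Scheduled 33%. Yelstadt agreement on XIII.2.1: XIII.1.3.3 not covered. → 33%.
Line B: agricultural → XIII.1; electrically operated → XIII.1.1; new → XIII.1.1.1. Scheduled 20%. quota on XIII.1.1.1 exhausted → over-quota 40%; Yelstadt agreement on XIII.2.1: XIII.1.1.1 not covered. → 40%.
Line C: printing → XIII.2; hydraulic → XIII.2.1; reconditioned → XIII.2.1.1. Scheduled 19%. Yelstadt agreement on XIII.2.1: RVC ≥ 40% → 4% available; preferential 4%; anti-dumping (Yelstadt, XIII.2.1): +37%; total 4% + 37% = 41%. → 41%.
Sum: 33% + 40% + 41% = 114%.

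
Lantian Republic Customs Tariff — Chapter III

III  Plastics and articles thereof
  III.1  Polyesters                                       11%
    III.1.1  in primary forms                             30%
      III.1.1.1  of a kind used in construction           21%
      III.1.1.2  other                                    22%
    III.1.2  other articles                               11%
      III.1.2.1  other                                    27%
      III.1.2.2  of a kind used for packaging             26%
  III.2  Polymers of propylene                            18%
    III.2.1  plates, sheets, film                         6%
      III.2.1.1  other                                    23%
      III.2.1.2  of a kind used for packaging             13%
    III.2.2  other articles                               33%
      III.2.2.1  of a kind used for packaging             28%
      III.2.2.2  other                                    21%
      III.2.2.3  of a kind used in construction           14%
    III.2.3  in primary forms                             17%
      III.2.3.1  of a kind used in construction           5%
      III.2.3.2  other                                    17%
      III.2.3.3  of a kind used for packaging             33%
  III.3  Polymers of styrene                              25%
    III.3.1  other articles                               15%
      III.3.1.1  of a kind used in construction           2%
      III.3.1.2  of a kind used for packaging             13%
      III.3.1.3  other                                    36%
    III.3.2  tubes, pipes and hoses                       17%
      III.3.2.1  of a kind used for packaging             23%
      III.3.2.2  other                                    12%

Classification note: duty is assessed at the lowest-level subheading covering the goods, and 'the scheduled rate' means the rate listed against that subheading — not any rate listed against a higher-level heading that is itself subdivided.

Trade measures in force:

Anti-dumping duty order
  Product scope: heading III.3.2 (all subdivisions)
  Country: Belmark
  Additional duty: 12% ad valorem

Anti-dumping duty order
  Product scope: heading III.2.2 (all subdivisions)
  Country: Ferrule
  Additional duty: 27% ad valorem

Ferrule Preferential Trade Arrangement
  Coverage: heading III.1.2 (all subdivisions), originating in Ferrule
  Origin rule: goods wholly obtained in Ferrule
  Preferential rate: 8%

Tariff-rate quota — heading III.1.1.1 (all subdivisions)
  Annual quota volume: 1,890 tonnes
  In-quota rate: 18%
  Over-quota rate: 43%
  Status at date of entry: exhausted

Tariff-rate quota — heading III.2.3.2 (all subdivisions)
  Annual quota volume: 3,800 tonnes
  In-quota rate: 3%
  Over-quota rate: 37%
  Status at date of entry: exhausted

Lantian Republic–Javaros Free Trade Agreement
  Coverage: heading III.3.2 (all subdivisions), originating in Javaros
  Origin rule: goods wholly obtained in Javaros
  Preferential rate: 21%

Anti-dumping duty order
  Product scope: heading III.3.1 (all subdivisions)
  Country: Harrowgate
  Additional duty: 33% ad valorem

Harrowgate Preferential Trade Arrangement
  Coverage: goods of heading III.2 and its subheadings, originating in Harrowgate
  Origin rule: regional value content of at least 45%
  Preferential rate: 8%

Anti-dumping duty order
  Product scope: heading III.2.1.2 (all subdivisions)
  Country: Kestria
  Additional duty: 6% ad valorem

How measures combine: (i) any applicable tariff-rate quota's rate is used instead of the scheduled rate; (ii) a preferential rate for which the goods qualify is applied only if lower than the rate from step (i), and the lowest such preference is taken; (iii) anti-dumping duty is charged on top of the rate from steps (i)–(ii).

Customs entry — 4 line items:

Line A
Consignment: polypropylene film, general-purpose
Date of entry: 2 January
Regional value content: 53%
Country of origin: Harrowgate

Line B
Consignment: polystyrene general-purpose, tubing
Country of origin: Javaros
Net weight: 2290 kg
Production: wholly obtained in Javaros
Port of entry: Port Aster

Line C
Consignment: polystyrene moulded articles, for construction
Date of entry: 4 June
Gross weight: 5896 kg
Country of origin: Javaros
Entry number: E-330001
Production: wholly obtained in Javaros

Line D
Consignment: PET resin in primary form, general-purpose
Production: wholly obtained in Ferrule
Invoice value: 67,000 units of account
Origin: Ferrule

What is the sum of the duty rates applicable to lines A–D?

44%

Line A: polypropylene → III.2; film → III.2.1; general-purpose → III.2.1.1. Scheduled 23%. Harrowgate agreement on III.2: RVC ≥ 45% → 8% available; preferential 8%. → 8%.
Line B: polystyrene → III.3; tubing → III.3.2; general-purpose → III.3.2.2. Scheduled 12%. Javaros agreement on III.3.2: wholly obtained → 21% available; preference 21% not lower than 12% → no reduction. → 12%.
Line C: polystyrene → III.3; moulded articles → III.3.1; for construction → III.3.1.1. Scheduled 2%. Javaros agreement on III.3.2: III.3.1.1 not covered. → 2%.
Line D: PET → III.1; resin in primary form → III.1.1; general-purpose → III.1.1.2. Scheduled 22%. Ferrule agreement on III.1.2: III.1.1.2 not covered. → 22%.
Sum: 8% + 12% + 2% + 22% = 44%.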